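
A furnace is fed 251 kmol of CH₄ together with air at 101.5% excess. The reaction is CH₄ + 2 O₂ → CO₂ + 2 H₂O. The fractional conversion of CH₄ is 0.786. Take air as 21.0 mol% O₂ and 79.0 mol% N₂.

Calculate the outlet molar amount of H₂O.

Stoichiometric O₂ = 2 × 251 = 502 kmol; O₂ fed = 502 × 2.015 = 1012 kmol.
N₂ fed = 1012 × 79/21 = 3805 kmol.
Fuel reacted = 0.786 × 251 → ξ = 197.3 kmol.
Outlet (n = n₀ + ν ξ):
  CH₄: 251 − 1(197.3) = 53.71
  O₂: 1012 − 2(197.3) = 617
  N₂: 3805 (inert)
  CO₂: 0 + 1(197.3) = 197.3
  H₂O: 0 + 2(197.3) = 394.6

395 kmol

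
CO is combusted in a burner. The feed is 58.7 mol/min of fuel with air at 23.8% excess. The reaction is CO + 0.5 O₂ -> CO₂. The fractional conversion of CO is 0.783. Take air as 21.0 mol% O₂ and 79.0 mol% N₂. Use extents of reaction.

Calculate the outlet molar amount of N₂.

Stoichiometric O₂ = 0.5 × 58.7 = 29.35 mol/min; O₂ fed = 29.35 × 1.238 = 36.34 mol/min.
N₂ fed = 36.34 × 79/21 = 136.7 mol/min.
Fuel reacted = 0.783 × 58.7 → ξ = 45.96 mol/min.
Outlet (n = n₀ + ν ξ):
  CO: 58.7 − 1(45.96) = 12.74
  O₂: 36.34 − 0.5(45.96) = 13.35
  N₂: 136.7 (inert)
  CO₂: 0 + 1(45.96) = 45.96

137 mol/min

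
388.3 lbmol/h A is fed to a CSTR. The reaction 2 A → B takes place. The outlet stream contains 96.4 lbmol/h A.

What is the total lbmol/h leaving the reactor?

242 lbmol/h

For A: n = n₀ − 2ξ → 96.4 = 388.3 − 2ξ, giving ξ = 145.9 lbmol/h.
Outlet amounts (n = n₀ + ν ξ):
  A: 388.3 − 2(145.9) = 96.4
  B: 0 + 1(145.9) = 145.9
Total out = 96.4 + 145.9 = 242.4 lbmol/h.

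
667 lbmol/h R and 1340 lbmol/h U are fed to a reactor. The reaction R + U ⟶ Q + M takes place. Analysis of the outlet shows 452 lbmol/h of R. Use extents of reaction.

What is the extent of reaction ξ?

For R: n = n₀ − 1ξ → 452 = 667 − 1ξ, giving ξ = 215 lbmol/h.
Outlet amounts (n = n₀ + ν ξ):
  R: 667 − 1(215) = 452
  U: 1340 − 1(215) = 1125
  Q: 0 + 1(215) = 215
  M: 0 + 1(215) = 215

ξ = 215 lbmol/h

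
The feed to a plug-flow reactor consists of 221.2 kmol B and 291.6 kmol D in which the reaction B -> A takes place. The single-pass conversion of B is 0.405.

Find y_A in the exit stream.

0.175

B reacted = 0.405 × 221.2 = 89.59 kmol; ν_B = −1, so ξ = 89.59/1 = 89.59 kmol.
Outlet amounts (n = n₀ + ν ξ):
  B: 221.2 − 1(89.59) = 131.6
  A: 0 + 1(89.59) = 89.59
  D: 291.6 (inert)
Total out = 512.8 kmol; y_A = 89.59 / 512.8 = 0.1747.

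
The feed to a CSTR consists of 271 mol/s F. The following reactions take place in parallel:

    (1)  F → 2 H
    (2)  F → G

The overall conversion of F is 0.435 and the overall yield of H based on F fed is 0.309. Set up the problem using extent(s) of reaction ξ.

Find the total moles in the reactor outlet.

Yield of H: 2ξ₁ / 271 = 0.309 → ξ₁ = 41.87 mol/s.
Conversion of F: 1ξ₁ + 1ξ₂ = 0.435 × 271 = 117.9 → ξ₂ = 76.02 mol/s.
Outlet amounts (n = n₀ + Σ ν·ξ):
  F: 271 − 1(41.87) − 1(76.02) = 153.1
  H: 0 + 2(41.87) = 83.74
  G: 0 + 1(76.02) = 76.02
Total out = 153.1 + 83.74 + 76.02 = 312.9 mol/s.

313 mol/s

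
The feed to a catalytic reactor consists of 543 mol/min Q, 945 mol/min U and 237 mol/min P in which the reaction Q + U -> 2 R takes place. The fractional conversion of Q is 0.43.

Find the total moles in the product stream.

Q reacted = 0.43 × 543 = 233.5 mol/min; ν_Q = −1, so ξ = 233.5/1 = 233.5 mol/min.
Outlet amounts (n = n₀ + ν ξ):
  Q: 543 − 1(233.5) = 309.5
  U: 945 − 1(233.5) = 711.5
  R: 0 + 2(233.5) = 467
  P: 237 (inert)
Total out = 309.5 + 711.5 + 467 + 237 = 1725 mol/min.

1720 mol/min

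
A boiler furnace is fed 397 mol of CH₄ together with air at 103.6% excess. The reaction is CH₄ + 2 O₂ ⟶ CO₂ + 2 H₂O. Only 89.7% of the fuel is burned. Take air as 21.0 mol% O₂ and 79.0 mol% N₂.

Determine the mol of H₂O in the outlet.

712 mol

Stoichiometric O₂ = 2 × 397 = 794 mol; O₂ fed = 794 × 2.036 = 1617 mol.
N₂ fed = 1617 × 79/21 = 6081 mol.
Fuel reacted = 0.897 × 397 → ξ = 356.1 mol.
Outlet (n = n₀ + ν ξ):
  CH₄: 397 − 1(356.1) = 40.89
  O₂: 1617 − 2(356.1) = 904.4
  N₂: 6081 (inert)
  CO₂: 0 + 1(356.1) = 356.1
  H₂O: 0 + 2(356.1) = 712.2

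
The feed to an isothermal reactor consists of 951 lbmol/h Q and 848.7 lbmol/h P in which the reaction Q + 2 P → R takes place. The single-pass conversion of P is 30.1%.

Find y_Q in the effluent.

0.533

P reacted = 0.301 × 848.7 = 255.5 lbmol/h; ν_P = −2, so ξ = 255.5/2 = 127.7 lbmol/h.
Outlet amounts (n = n₀ + ν ξ):
  Q: 951 − 1(127.7) = 823.3
  P: 848.7 − 2(127.7) = 593.2
  R: 0 + 1(127.7) = 127.7
Total out = 1544 lbmol/h; y_Q = 823.3 / 1544 = 0.5331.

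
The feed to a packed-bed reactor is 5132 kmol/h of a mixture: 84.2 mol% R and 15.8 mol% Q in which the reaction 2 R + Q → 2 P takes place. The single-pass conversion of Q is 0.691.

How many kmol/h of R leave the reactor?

3200 kmol/h

Q reacted = 0.691 × 810.9 = 560.3 kmol/h; ν_Q = −1, so ξ = 560.3/1 = 560.3 kmol/h.
Outlet amounts (n = n₀ + ν ξ):
  R: 4321 − 2(560.3) = 3201
  Q: 810.9 − 1(560.3) = 250.6
  P: 0 + 2(560.3) = 1121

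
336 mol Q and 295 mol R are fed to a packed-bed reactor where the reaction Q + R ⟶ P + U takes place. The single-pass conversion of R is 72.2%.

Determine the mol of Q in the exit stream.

R reacted = 0.722 × 295 = 213 mol; ν_R = −1, so ξ = 213/1 = 213 mol.
Outlet amounts (n = n₀ + ν ξ):
  Q: 336 − 1(213) = 123
  R: 295 − 1(213) = 82.01
  P: 0 + 1(213) = 213
  U: 0 + 1(213) = 213

123 mol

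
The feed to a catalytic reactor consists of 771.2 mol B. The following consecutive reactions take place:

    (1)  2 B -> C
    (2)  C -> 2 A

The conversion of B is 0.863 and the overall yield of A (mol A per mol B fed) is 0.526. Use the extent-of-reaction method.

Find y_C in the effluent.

0.203

Conversion of B: B consumed = 2ξ₁ = 0.863 × 771.2 → ξ₁ = 332.8 mol.
Yield of A: 2ξ₂ / 771.2 = 0.526 → ξ₂ = 202.8 mol.
Outlet amounts (n = n₀ + Σ ν·ξ):
  B: 771.2 − 2(332.8) = 105.7
  C: 0 + 1(332.8) − 1(202.8) = 129.9
  A: 0 + 2(202.8) = 405.7
Total out = 641.3 mol; y_C = 129.9 / 641.3 = 0.2026.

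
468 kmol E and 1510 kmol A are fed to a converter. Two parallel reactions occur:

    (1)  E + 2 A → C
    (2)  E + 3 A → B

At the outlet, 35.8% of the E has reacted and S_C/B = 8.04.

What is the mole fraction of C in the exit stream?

Conversion of E: E consumed = 0.358 × 468 = 167.5 kmol = 1ξ₁ + 1ξ₂.
Selectivity: 1ξ₁ / (1ξ₂) = 8.04 → ξ₁ = 8.04 ξ₂.
Substitute: (1·8.04 + 1) ξ₂ = 167.5 → ξ₂ = 18.53 kmol, ξ₁ = 149 kmol.
Outlet amounts (n = n₀ + Σ ν·ξ):
  E: 468 − 1(149) − 1(18.53) = 300.5
  A: 1510 − 2(149) − 3(18.53) = 1156
  C: 0 + 1(149) = 149
  B: 0 + 1(18.53) = 18.53
Total out = 1624 kmol; y_C = 149 / 1624 = 0.09173.

0.0917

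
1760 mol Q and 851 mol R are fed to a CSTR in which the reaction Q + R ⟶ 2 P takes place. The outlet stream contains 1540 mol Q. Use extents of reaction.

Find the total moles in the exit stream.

For Q: n = n₀ − 1ξ → 1540 = 1760 − 1ξ, giving ξ = 220 mol.
Outlet amounts (n = n₀ + ν ξ):
  Q: 1760 − 1(220) = 1540
  R: 851 − 1(220) = 631
  P: 0 + 2(220) = 440
Total out = 1540 + 631 + 440 = 2611 mol.

2610 mol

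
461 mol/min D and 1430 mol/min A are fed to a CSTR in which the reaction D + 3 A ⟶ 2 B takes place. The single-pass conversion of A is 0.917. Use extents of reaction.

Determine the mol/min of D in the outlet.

A reacted = 0.917 × 1430 = 1311 mol/min; ν_A = −3, so ξ = 1311/3 = 437.1 mol/min.
Outlet amounts (n = n₀ + ν ξ):
  D: 461 − 1(437.1) = 23.9
  A: 1430 − 3(437.1) = 118.7
  B: 0 + 2(437.1) = 874.2

23.9 mol/min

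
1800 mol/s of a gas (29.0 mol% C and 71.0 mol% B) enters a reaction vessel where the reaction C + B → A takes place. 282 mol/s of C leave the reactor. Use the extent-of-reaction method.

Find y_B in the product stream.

0.665

For C: n = n₀ − 1ξ → 282 = 522 − 1ξ, giving ξ = 240 mol/s.
Outlet amounts (n = n₀ + ν ξ):
  C: 522 − 1(240) = 282
  B: 1278 − 1(240) = 1038
  A: 0 + 1(240) = 240
Total out = 1560 mol/s; y_B = 1038 / 1560 = 0.6654.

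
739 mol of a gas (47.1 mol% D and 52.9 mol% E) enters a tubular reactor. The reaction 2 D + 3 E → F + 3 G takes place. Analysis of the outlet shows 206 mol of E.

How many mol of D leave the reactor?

For E: n = n₀ − 3ξ → 206 = 390.9 − 3ξ, giving ξ = 61.64 mol.
Outlet amounts (n = n₀ + ν ξ):
  D: 348.1 − 2(61.64) = 224.8
  E: 390.9 − 3(61.64) = 206
  F: 0 + 1(61.64) = 61.64
  G: 0 + 3(61.64) = 184.9

225 mol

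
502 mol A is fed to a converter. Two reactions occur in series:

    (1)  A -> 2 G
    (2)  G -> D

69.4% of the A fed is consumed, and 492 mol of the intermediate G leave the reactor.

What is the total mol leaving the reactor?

850 mol

Conversion of A: A consumed = 1ξ₁ = 0.694 × 502 → ξ₁ = 348.4 mol.
G balance: n_G = 0 + 2ξ₁ − 1ξ₂ = 492 → ξ₂ = (2·348.4 − 492)/1 = 204.8 mol.
Outlet amounts (n = n₀ + Σ ν·ξ):
  A: 502 − 1(348.4) = 153.6
  G: 0 + 2(348.4) − 1(204.8) = 492
  D: 0 + 1(204.8) = 204.8
Total out = 153.6 + 492 + 204.8 = 850.4 mol.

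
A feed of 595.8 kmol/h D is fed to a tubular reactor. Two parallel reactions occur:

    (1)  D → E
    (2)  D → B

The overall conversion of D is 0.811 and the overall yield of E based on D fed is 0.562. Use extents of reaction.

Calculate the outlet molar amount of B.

148 kmol/h

Yield of E: 1ξ₁ / 595.8 = 0.562 → ξ₁ = 334.8 kmol/h.
Conversion of D: 1ξ₁ + 1ξ₂ = 0.811 × 595.8 = 483.2 → ξ₂ = 148.4 kmol/h.
Outlet amounts (n = n₀ + Σ ν·ξ):
  D: 595.8 − 1(334.8) − 1(148.4) = 112.6
  E: 0 + 1(334.8) = 334.8
  B: 0 + 1(148.4) = 148.4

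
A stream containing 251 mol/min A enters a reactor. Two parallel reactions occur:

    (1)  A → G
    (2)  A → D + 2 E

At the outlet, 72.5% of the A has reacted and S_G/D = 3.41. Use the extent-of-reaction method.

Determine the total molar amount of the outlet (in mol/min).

Conversion of A: A consumed = 0.725 × 251 = 182 mol/min = 1ξ₁ + 1ξ₂.
Selectivity: 1ξ₁ / (1ξ₂) = 3.41 → ξ₁ = 3.41 ξ₂.
Substitute: (1·3.41 + 1) ξ₂ = 182 → ξ₂ = 41.26 mol/min, ξ₁ = 140.7 mol/min.
Outlet amounts (n = n₀ + Σ ν·ξ):
  A: 251 − 1(140.7) − 1(41.26) = 69.03
  G: 0 + 1(140.7) = 140.7
  D: 0 + 1(41.26) = 41.26
  E: 0 + 2(41.26) = 82.53
Total out = 69.03 + 140.7 + 41.26 + 82.53 = 333.5 mol/min.

334 mol/min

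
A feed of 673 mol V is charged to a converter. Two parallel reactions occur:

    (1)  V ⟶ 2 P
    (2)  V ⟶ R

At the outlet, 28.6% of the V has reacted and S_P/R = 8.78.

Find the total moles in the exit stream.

830 mol

Conversion of V: V consumed = 0.286 × 673 = 192.5 mol = 1ξ₁ + 1ξ₂.
Selectivity: 2ξ₁ / (1ξ₂) = 8.78 → ξ₁ = 4.39 ξ₂.
Substitute: (1·4.39 + 1) ξ₂ = 192.5 → ξ₂ = 35.71 mol, ξ₁ = 156.8 mol.
Outlet amounts (n = n₀ + Σ ν·ξ):
  V: 673 − 1(156.8) − 1(35.71) = 480.5
  P: 0 + 2(156.8) = 313.5
  R: 0 + 1(35.71) = 35.71
Total out = 480.5 + 313.5 + 35.71 = 829.8 mol.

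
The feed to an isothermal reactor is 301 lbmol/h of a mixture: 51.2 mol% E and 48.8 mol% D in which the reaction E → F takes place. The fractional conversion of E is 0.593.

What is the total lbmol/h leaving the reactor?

301 lbmol/h

E reacted = 0.593 × 154.1 = 91.39 lbmol/h; ν_E = −1, so ξ = 91.39/1 = 91.39 lbmol/h.
Outlet amounts (n = n₀ + ν ξ):
  E: 154.1 − 1(91.39) = 62.72
  F: 0 + 1(91.39) = 91.39
  D: 146.9 (inert)
Total out = 62.72 + 91.39 + 146.9 = 301 lbmol/h.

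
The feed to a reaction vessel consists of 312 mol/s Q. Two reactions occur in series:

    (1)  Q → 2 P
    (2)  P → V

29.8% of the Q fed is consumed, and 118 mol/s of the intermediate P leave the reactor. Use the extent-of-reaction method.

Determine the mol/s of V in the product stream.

68 mol/s

Conversion of Q: Q consumed = 1ξ₁ = 0.298 × 312 → ξ₁ = 92.98 mol/s.
P balance: n_P = 0 + 2ξ₁ − 1ξ₂ = 118 → ξ₂ = (2·92.98 − 118)/1 = 67.95 mol/s.
Outlet amounts (n = n₀ + Σ ν·ξ):
  Q: 312 − 1(92.98) = 219
  P: 0 + 2(92.98) − 1(67.95) = 118
  V: 0 + 1(67.95) = 67.95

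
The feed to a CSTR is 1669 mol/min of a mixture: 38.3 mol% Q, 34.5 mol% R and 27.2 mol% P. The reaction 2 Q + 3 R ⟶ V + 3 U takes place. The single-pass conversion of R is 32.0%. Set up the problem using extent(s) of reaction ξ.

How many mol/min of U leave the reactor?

R reacted = 0.32 × 575.8 = 184.3 mol/min; ν_R = −3, so ξ = 184.3/3 = 61.42 mol/min.
Outlet amounts (n = n₀ + ν ξ):
  Q: 639.2 − 2(61.42) = 516.4
  R: 575.8 − 3(61.42) = 391.5
  V: 0 + 1(61.42) = 61.42
  U: 0 + 3(61.42) = 184.3
  P: 454 (inert)

184 mol/min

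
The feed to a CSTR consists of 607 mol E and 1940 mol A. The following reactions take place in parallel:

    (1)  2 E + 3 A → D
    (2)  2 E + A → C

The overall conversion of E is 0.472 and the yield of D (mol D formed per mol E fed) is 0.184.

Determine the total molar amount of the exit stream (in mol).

Yield of D: 1ξ₁ / 607 = 0.184 → ξ₁ = 111.7 mol.
Conversion of E: 2ξ₁ + 2ξ₂ = 0.472 × 607 = 286.5 → ξ₂ = 31.56 mol.
Outlet amounts (n = n₀ + Σ ν·ξ):
  E: 607 − 2(111.7) − 2(31.56) = 320.5
  A: 1940 − 3(111.7) − 1(31.56) = 1573
  D: 0 + 1(111.7) = 111.7
  C: 0 + 1(31.56) = 31.56
Total out = 320.5 + 1573 + 111.7 + 31.56 = 2037 mol.

2040 mol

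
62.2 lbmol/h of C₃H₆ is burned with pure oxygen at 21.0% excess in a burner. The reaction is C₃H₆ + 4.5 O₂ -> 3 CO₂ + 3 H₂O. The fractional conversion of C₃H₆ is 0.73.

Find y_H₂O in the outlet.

Stoichiometric O₂ = 4.5 × 62.2 = 279.9 lbmol/h; O₂ fed = 279.9 × 1.210 = 338.7 lbmol/h.
Fuel reacted = 0.73 × 62.2 → ξ = 45.41 lbmol/h.
Outlet (n = n₀ + ν ξ):
  C₃H₆: 62.2 − 1(45.41) = 16.79
  O₂: 338.7 − 4.5(45.41) = 134.4
  CO₂: 0 + 3(45.41) = 136.2
  H₂O: 0 + 3(45.41) = 136.2
Total out = 423.6 lbmol/h; y_H₂O = 136.2 / 423.6 = 0.3216.

0.322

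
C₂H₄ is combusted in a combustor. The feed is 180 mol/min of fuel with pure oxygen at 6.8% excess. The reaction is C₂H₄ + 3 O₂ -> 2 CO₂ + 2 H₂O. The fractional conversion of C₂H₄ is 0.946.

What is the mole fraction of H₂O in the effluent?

0.45

Stoichiometric O₂ = 3 × 180 = 540 mol/min; O₂ fed = 540 × 1.068 = 576.7 mol/min.
Fuel reacted = 0.946 × 180 → ξ = 170.3 mol/min.
Outlet (n = n₀ + ν ξ):
  C₂H₄: 180 − 1(170.3) = 9.72
  O₂: 576.7 − 3(170.3) = 65.88
  CO₂: 0 + 2(170.3) = 340.6
  H₂O: 0 + 2(170.3) = 340.6
Total out = 756.7 mol/min; y_H₂O = 340.6 / 756.7 = 0.45.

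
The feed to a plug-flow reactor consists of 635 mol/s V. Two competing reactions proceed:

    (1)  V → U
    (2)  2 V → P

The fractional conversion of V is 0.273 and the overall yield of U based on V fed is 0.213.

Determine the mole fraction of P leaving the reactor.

0.0309

Yield of U: 1ξ₁ / 635 = 0.213 → ξ₁ = 135.3 mol/s.
Conversion of V: 1ξ₁ + 2ξ₂ = 0.273 × 635 = 173.4 → ξ₂ = 19.05 mol/s.
Outlet amounts (n = n₀ + Σ ν·ξ):
  V: 635 − 1(135.3) − 2(19.05) = 461.6
  U: 0 + 1(135.3) = 135.3
  P: 0 + 1(19.05) = 19.05
Total out = 616 mol/s; y_P = 19.05 / 616 = 0.03093.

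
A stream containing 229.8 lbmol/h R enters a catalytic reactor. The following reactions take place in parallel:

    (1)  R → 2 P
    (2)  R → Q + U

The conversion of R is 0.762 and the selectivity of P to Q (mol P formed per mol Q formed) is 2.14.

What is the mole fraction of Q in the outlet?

Conversion of R: R consumed = 0.762 × 229.8 = 175.1 lbmol/h = 1ξ₁ + 1ξ₂.
Selectivity: 2ξ₁ / (1ξ₂) = 2.14 → ξ₁ = 1.07 ξ₂.
Substitute: (1·1.07 + 1) ξ₂ = 175.1 → ξ₂ = 84.59 lbmol/h, ξ₁ = 90.51 lbmol/h.
Outlet amounts (n = n₀ + Σ ν·ξ):
  R: 229.8 − 1(90.51) − 1(84.59) = 54.69
  P: 0 + 2(90.51) = 181
  Q: 0 + 1(84.59) = 84.59
  U: 0 + 1(84.59) = 84.59
Total out = 404.9 lbmol/h; y_Q = 84.59 / 404.9 = 0.2089.

0.209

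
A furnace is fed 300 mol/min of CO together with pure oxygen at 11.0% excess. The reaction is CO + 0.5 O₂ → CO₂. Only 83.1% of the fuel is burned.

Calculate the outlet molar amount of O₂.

41.9 mol/min

Stoichiometric O₂ = 0.5 × 300 = 150 mol/min; O₂ fed = 150 × 1.110 = 166.5 mol/min.
Fuel reacted = 0.831 × 300 → ξ = 249.3 mol/min.
Outlet (n = n₀ + ν ξ):
  CO: 300 − 1(249.3) = 50.7
  O₂: 166.5 − 0.5(249.3) = 41.85
  CO₂: 0 + 1(249.3) = 249.3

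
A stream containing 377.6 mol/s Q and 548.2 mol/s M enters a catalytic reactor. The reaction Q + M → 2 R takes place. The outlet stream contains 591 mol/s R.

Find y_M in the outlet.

For R: n = n₀ + 2ξ → 591 = 0 + 2ξ, giving ξ = 295.5 mol/s.
Outlet amounts (n = n₀ + ν ξ):
  Q: 377.6 − 1(295.5) = 82.1
  M: 548.2 − 1(295.5) = 252.7
  R: 0 + 2(295.5) = 591
Total out = 925.8 mol/s; y_M = 252.7 / 925.8 = 0.273.

0.273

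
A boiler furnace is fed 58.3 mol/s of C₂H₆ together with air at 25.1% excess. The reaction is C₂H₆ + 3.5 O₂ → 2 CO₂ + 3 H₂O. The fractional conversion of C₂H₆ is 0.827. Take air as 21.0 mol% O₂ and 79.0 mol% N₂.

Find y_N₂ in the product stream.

Stoichiometric O₂ = 3.5 × 58.3 = 204 mol/s; O₂ fed = 204 × 1.251 = 255.3 mol/s.
N₂ fed = 255.3 × 79/21 = 960.3 mol/s.
Fuel reacted = 0.827 × 58.3 → ξ = 48.21 mol/s.
Outlet (n = n₀ + ν ξ):
  C₂H₆: 58.3 − 1(48.21) = 10.09
  O₂: 255.3 − 3.5(48.21) = 86.52
  N₂: 960.3 (inert)
  CO₂: 0 + 2(48.21) = 96.43
  H₂O: 0 + 3(48.21) = 144.6
Total out = 1298 mol/s; y_N₂ = 960.3 / 1298 = 0.7398.

0.74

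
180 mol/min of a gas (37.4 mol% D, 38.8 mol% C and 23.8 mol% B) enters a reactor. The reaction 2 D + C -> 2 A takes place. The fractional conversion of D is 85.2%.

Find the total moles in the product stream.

151 mol/min

D reacted = 0.852 × 67.32 = 57.36 mol/min; ν_D = −2, so ξ = 57.36/2 = 28.68 mol/min.
Outlet amounts (n = n₀ + ν ξ):
  D: 67.32 − 2(28.68) = 9.963
  C: 69.84 − 1(28.68) = 41.16
  A: 0 + 2(28.68) = 57.36
  B: 42.84 (inert)
Total out = 9.963 + 41.16 + 57.36 + 42.84 = 151.3 mol/min.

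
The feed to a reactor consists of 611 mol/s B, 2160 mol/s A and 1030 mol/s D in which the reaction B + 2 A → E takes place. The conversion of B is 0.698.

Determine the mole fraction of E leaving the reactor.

0.145

B reacted = 0.698 × 611 = 426.5 mol/s; ν_B = −1, so ξ = 426.5/1 = 426.5 mol/s.
Outlet amounts (n = n₀ + ν ξ):
  B: 611 − 1(426.5) = 184.5
  A: 2160 − 2(426.5) = 1307
  E: 0 + 1(426.5) = 426.5
  D: 1030 (inert)
Total out = 2948 mol/s; y_E = 426.5 / 2948 = 0.1447.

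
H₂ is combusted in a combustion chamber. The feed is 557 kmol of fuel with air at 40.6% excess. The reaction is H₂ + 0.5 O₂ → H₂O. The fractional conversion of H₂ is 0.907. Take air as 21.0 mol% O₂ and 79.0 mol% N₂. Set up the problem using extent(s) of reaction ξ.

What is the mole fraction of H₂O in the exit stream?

Stoichiometric O₂ = 0.5 × 557 = 278.5 kmol; O₂ fed = 278.5 × 1.406 = 391.6 kmol.
N₂ fed = 391.6 × 79/21 = 1473 kmol.
Fuel reacted = 0.907 × 557 → ξ = 505.2 kmol.
Outlet (n = n₀ + ν ξ):
  H₂: 557 − 1(505.2) = 51.8
  O₂: 391.6 − 0.5(505.2) = 139
  N₂: 1473 (inert)
  H₂O: 0 + 1(505.2) = 505.2
Total out = 2169 kmol; y_H₂O = 505.2 / 2169 = 0.2329.

0.233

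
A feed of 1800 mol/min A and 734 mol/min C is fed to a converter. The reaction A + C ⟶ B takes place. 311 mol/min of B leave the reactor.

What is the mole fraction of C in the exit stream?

For B: n = n₀ + 1ξ → 311 = 0 + 1ξ, giving ξ = 311 mol/min.
Outlet amounts (n = n₀ + ν ξ):
  A: 1800 − 1(311) = 1489
  C: 734 − 1(311) = 423
  B: 0 + 1(311) = 311
Total out = 2223 mol/min; y_C = 423 / 2223 = 0.1903.

0.19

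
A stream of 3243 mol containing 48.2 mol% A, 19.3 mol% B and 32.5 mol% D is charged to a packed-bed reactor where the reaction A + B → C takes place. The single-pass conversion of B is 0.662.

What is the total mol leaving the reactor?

B reacted = 0.662 × 625.9 = 414.3 mol; ν_B = −1, so ξ = 414.3/1 = 414.3 mol.
Outlet amounts (n = n₀ + ν ξ):
  A: 1563 − 1(414.3) = 1149
  B: 625.9 − 1(414.3) = 211.6
  C: 0 + 1(414.3) = 414.3
  D: 1054 (inert)
Total out = 1149 + 211.6 + 414.3 + 1054 = 2829 mol.

2830 mol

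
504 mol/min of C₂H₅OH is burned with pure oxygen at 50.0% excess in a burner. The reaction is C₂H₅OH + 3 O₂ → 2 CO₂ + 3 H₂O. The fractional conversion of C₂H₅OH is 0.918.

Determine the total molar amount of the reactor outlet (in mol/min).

Stoichiometric O₂ = 3 × 504 = 1512 mol/min; O₂ fed = 1512 × 1.500 = 2268 mol/min.
Fuel reacted = 0.918 × 504 → ξ = 462.7 mol/min.
Outlet (n = n₀ + ν ξ):
  C₂H₅OH: 504 − 1(462.7) = 41.33
  O₂: 2268 − 3(462.7) = 880
  CO₂: 0 + 2(462.7) = 925.3
  H₂O: 0 + 3(462.7) = 1388
Total out = 41.33 + 880 + 925.3 + 1388 = 3235 mol/min.

3230 mol/min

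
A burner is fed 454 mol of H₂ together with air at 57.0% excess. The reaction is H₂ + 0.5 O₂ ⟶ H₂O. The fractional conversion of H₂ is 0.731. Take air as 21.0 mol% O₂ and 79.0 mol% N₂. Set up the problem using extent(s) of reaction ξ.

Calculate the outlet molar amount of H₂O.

332 mol

Stoichiometric O₂ = 0.5 × 454 = 227 mol; O₂ fed = 227 × 1.570 = 356.4 mol.
N₂ fed = 356.4 × 79/21 = 1341 mol.
Fuel reacted = 0.731 × 454 → ξ = 331.9 mol.
Outlet (n = n₀ + ν ξ):
  H₂: 454 − 1(331.9) = 122.1
  O₂: 356.4 − 0.5(331.9) = 190.5
  N₂: 1341 (inert)
  H₂O: 0 + 1(331.9) = 331.9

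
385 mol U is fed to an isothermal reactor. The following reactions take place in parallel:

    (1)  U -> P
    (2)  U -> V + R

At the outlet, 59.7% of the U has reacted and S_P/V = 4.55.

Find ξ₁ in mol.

ξ₁ = 188 mol

Conversion of U: U consumed = 0.597 × 385 = 229.8 mol = 1ξ₁ + 1ξ₂.
Selectivity: 1ξ₁ / (1ξ₂) = 4.55 → ξ₁ = 4.55 ξ₂.
Substitute: (1·4.55 + 1) ξ₂ = 229.8 → ξ₂ = 41.41 mol, ξ₁ = 188.4 mol.
Outlet amounts (n = n₀ + Σ ν·ξ):
  U: 385 − 1(188.4) − 1(41.41) = 155.2
  P: 0 + 1(188.4) = 188.4
  V: 0 + 1(41.41) = 41.41
  R: 0 + 1(41.41) = 41.41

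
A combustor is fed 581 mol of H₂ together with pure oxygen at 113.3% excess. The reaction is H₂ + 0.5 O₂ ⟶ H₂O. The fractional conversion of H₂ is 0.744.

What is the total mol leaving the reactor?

Stoichiometric O₂ = 0.5 × 581 = 290.5 mol; O₂ fed = 290.5 × 2.133 = 619.6 mol.
Fuel reacted = 0.744 × 581 → ξ = 432.3 mol.
Outlet (n = n₀ + ν ξ):
  H₂: 581 − 1(432.3) = 148.7
  O₂: 619.6 − 0.5(432.3) = 403.5
  H₂O: 0 + 1(432.3) = 432.3
Total out = 148.7 + 403.5 + 432.3 = 984.5 mol.

985 mol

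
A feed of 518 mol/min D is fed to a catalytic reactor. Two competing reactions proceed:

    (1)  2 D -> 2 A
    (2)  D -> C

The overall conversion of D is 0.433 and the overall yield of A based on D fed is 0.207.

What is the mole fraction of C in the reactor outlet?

0.226

Yield of A: 2ξ₁ / 518 = 0.207 → ξ₁ = 53.61 mol/min.
Conversion of D: 2ξ₁ + 1ξ₂ = 0.433 × 518 = 224.3 → ξ₂ = 117.1 mol/min.
Outlet amounts (n = n₀ + Σ ν·ξ):
  D: 518 − 2(53.61) − 1(117.1) = 293.7
  A: 0 + 2(53.61) = 107.2
  C: 0 + 1(117.1) = 117.1
Total out = 518 mol/min; y_C = 117.1 / 518 = 0.226.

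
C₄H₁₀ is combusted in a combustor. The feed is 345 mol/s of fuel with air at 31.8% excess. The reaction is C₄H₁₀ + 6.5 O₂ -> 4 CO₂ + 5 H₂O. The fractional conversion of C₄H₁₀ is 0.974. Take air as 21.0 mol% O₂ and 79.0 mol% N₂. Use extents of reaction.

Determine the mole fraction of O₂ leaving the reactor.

0.0517

Stoichiometric O₂ = 6.5 × 345 = 2242 mol/s; O₂ fed = 2242 × 1.318 = 2956 mol/s.
N₂ fed = 2956 × 79/21 = 11120 mol/s.
Fuel reacted = 0.974 × 345 → ξ = 336 mol/s.
Outlet (n = n₀ + ν ξ):
  C₄H₁₀: 345 − 1(336) = 8.97
  O₂: 2956 − 6.5(336) = 771.4
  N₂: 11120 (inert)
  CO₂: 0 + 4(336) = 1344
  H₂O: 0 + 5(336) = 1680
Total out = 14920 mol/s; y_O₂ = 771.4 / 14920 = 0.05169.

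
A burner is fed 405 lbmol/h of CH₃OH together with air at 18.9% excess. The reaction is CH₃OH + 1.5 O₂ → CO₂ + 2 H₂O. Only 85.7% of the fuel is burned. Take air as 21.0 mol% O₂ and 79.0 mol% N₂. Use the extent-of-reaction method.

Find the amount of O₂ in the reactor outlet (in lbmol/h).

202 lbmol/h

Stoichiometric O₂ = 1.5 × 405 = 607.5 lbmol/h; O₂ fed = 607.5 × 1.189 = 722.3 lbmol/h.
N₂ fed = 722.3 × 79/21 = 2717 lbmol/h.
Fuel reacted = 0.857 × 405 → ξ = 347.1 lbmol/h.
Outlet (n = n₀ + ν ξ):
  CH₃OH: 405 − 1(347.1) = 57.92
  O₂: 722.3 − 1.5(347.1) = 201.7
  N₂: 2717 (inert)
  CO₂: 0 + 1(347.1) = 347.1
  H₂O: 0 + 2(347.1) = 694.2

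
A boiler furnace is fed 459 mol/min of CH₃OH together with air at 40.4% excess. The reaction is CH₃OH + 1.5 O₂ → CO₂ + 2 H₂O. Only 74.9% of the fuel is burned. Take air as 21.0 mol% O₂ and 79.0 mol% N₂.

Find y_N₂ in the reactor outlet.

0.695

Stoichiometric O₂ = 1.5 × 459 = 688.5 mol/min; O₂ fed = 688.5 × 1.404 = 966.7 mol/min.
N₂ fed = 966.7 × 79/21 = 3636 mol/min.
Fuel reacted = 0.749 × 459 → ξ = 343.8 mol/min.
Outlet (n = n₀ + ν ξ):
  CH₃OH: 459 − 1(343.8) = 115.2
  O₂: 966.7 − 1.5(343.8) = 451
  N₂: 3636 (inert)
  CO₂: 0 + 1(343.8) = 343.8
  H₂O: 0 + 2(343.8) = 687.6
Total out = 5234 mol/min; y_N₂ = 3636 / 5234 = 0.6948.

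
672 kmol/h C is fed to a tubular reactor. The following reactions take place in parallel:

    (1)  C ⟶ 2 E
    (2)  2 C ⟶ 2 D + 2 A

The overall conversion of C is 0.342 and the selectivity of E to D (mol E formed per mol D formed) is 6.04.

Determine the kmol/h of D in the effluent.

Conversion of C: C consumed = 0.342 × 672 = 229.8 kmol/h = 1ξ₁ + 2ξ₂.
Selectivity: 2ξ₁ / (2ξ₂) = 6.04 → ξ₁ = 6.04 ξ₂.
Substitute: (1·6.04 + 2) ξ₂ = 229.8 → ξ₂ = 28.59 kmol/h, ξ₁ = 172.7 kmol/h.
Outlet amounts (n = n₀ + Σ ν·ξ):
  C: 672 − 1(172.7) − 2(28.59) = 442.2
  E: 0 + 2(172.7) = 345.3
  D: 0 + 2(28.59) = 57.17
  A: 0 + 2(28.59) = 57.17

57.2 kmol/h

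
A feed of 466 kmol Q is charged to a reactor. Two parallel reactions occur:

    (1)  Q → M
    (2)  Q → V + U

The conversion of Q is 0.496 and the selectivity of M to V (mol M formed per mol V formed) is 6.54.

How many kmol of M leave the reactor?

200 kmol

Conversion of Q: Q consumed = 0.496 × 466 = 231.1 kmol = 1ξ₁ + 1ξ₂.
Selectivity: 1ξ₁ / (1ξ₂) = 6.54 → ξ₁ = 6.54 ξ₂.
Substitute: (1·6.54 + 1) ξ₂ = 231.1 → ξ₂ = 30.65 kmol, ξ₁ = 200.5 kmol.
Outlet amounts (n = n₀ + Σ ν·ξ):
  Q: 466 − 1(200.5) − 1(30.65) = 234.9
  M: 0 + 1(200.5) = 200.5
  V: 0 + 1(30.65) = 30.65
  U: 0 + 1(30.65) = 30.65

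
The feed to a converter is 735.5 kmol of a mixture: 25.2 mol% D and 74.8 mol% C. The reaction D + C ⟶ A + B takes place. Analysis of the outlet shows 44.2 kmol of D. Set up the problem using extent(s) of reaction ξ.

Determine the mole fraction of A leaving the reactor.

0.192

For D: n = n₀ − 1ξ → 44.2 = 185.3 − 1ξ, giving ξ = 141.1 kmol.
Outlet amounts (n = n₀ + ν ξ):
  D: 185.3 − 1(141.1) = 44.2
  C: 550.2 − 1(141.1) = 409
  A: 0 + 1(141.1) = 141.1
  B: 0 + 1(141.1) = 141.1
Total out = 735.5 kmol; y_A = 141.1 / 735.5 = 0.1919.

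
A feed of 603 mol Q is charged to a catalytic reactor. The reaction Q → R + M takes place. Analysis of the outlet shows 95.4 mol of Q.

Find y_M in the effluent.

0.457

For Q: n = n₀ − 1ξ → 95.4 = 603 − 1ξ, giving ξ = 507.6 mol.
Outlet amounts (n = n₀ + ν ξ):
  Q: 603 − 1(507.6) = 95.4
  R: 0 + 1(507.6) = 507.6
  M: 0 + 1(507.6) = 507.6
Total out = 1111 mol; y_M = 507.6 / 1111 = 0.4571.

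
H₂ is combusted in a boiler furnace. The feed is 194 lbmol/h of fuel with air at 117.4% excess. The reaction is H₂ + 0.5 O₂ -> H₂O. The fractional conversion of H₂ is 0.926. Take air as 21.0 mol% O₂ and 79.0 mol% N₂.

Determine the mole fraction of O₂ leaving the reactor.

Stoichiometric O₂ = 0.5 × 194 = 97 lbmol/h; O₂ fed = 97 × 2.174 = 210.9 lbmol/h.
N₂ fed = 210.9 × 79/21 = 793.3 lbmol/h.
Fuel reacted = 0.926 × 194 → ξ = 179.6 lbmol/h.
Outlet (n = n₀ + ν ξ):
  H₂: 194 − 1(179.6) = 14.36
  O₂: 210.9 − 0.5(179.6) = 121.1
  N₂: 793.3 (inert)
  H₂O: 0 + 1(179.6) = 179.6
Total out = 1108 lbmol/h; y_O₂ = 121.1 / 1108 = 0.1092.

0.109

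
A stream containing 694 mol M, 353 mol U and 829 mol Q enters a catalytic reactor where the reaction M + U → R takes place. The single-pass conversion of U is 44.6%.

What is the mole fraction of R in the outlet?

U reacted = 0.446 × 353 = 157.4 mol; ν_U = −1, so ξ = 157.4/1 = 157.4 mol.
Outlet amounts (n = n₀ + ν ξ):
  M: 694 − 1(157.4) = 536.6
  U: 353 − 1(157.4) = 195.6
  R: 0 + 1(157.4) = 157.4
  Q: 829 (inert)
Total out = 1719 mol; y_R = 157.4 / 1719 = 0.09161.

0.0916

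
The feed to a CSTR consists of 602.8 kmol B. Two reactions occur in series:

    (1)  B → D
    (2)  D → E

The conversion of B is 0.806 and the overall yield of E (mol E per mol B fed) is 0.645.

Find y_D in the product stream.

0.161

Conversion of B: B consumed = 1ξ₁ = 0.806 × 602.8 → ξ₁ = 485.9 kmol.
Yield of E: 1ξ₂ / 602.8 = 0.645 → ξ₂ = 388.8 kmol.
Outlet amounts (n = n₀ + Σ ν·ξ):
  B: 602.8 − 1(485.9) = 116.9
  D: 0 + 1(485.9) − 1(388.8) = 97.05
  E: 0 + 1(388.8) = 388.8
Total out = 602.8 kmol; y_D = 97.05 / 602.8 = 0.161.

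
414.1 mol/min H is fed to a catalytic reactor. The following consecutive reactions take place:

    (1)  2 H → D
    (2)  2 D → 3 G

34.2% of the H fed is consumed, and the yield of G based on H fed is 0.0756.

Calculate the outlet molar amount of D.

Conversion of H: H consumed = 2ξ₁ = 0.342 × 414.1 → ξ₁ = 70.81 mol/min.
Yield of G: 3ξ₂ / 414.1 = 0.0756 → ξ₂ = 10.44 mol/min.
Outlet amounts (n = n₀ + Σ ν·ξ):
  H: 414.1 − 2(70.81) = 272.5
  D: 0 + 1(70.81) − 2(10.44) = 49.94
  G: 0 + 3(10.44) = 31.31

49.9 mol/min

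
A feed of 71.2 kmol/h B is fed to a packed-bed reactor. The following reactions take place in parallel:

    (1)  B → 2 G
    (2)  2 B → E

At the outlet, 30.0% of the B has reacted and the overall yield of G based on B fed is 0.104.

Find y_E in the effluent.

0.134

Yield of G: 2ξ₁ / 71.2 = 0.104 → ξ₁ = 3.702 kmol/h.
Conversion of B: 1ξ₁ + 2ξ₂ = 0.3 × 71.2 = 21.36 → ξ₂ = 8.829 kmol/h.
Outlet amounts (n = n₀ + Σ ν·ξ):
  B: 71.2 − 1(3.702) − 2(8.829) = 49.84
  G: 0 + 2(3.702) = 7.405
  E: 0 + 1(8.829) = 8.829
Total out = 66.07 kmol/h; y_E = 8.829 / 66.07 = 0.1336.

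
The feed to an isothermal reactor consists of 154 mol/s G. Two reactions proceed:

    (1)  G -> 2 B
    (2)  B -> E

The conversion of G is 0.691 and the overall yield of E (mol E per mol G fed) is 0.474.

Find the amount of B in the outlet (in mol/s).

140 mol/s

Conversion of G: G consumed = 1ξ₁ = 0.691 × 154 → ξ₁ = 106.4 mol/s.
Yield of E: 1ξ₂ / 154 = 0.474 → ξ₂ = 73 mol/s.
Outlet amounts (n = n₀ + Σ ν·ξ):
  G: 154 − 1(106.4) = 47.59
  B: 0 + 2(106.4) − 1(73) = 139.8
  E: 0 + 1(73) = 73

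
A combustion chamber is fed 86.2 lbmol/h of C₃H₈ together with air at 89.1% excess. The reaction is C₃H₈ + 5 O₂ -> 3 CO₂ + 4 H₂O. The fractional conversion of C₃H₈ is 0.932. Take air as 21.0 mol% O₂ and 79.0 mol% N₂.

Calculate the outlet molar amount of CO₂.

241 lbmol/h

Stoichiometric O₂ = 5 × 86.2 = 431 lbmol/h; O₂ fed = 431 × 1.891 = 815 lbmol/h.
N₂ fed = 815 × 79/21 = 3066 lbmol/h.
Fuel reacted = 0.932 × 86.2 → ξ = 80.34 lbmol/h.
Outlet (n = n₀ + ν ξ):
  C₃H₈: 86.2 − 1(80.34) = 5.862
  O₂: 815 − 5(80.34) = 413.3
  N₂: 3066 (inert)
  CO₂: 0 + 3(80.34) = 241
  H₂O: 0 + 4(80.34) = 321.4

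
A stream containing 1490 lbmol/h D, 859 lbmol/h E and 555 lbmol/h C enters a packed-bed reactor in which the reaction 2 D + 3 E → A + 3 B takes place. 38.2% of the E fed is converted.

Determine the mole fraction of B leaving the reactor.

E reacted = 0.382 × 859 = 328.1 lbmol/h; ν_E = −3, so ξ = 328.1/3 = 109.4 lbmol/h.
Outlet amounts (n = n₀ + ν ξ):
  D: 1490 − 2(109.4) = 1271
  E: 859 − 3(109.4) = 530.9
  A: 0 + 1(109.4) = 109.4
  B: 0 + 3(109.4) = 328.1
  C: 555 (inert)
Total out = 2795 lbmol/h; y_B = 328.1 / 2795 = 0.1174.

0.117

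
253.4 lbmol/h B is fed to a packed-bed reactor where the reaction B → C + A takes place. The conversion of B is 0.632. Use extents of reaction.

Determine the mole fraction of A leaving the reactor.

0.387

B reacted = 0.632 × 253.4 = 160.1 lbmol/h; ν_B = −1, so ξ = 160.1/1 = 160.1 lbmol/h.
Outlet amounts (n = n₀ + ν ξ):
  B: 253.4 − 1(160.1) = 93.25
  C: 0 + 1(160.1) = 160.1
  A: 0 + 1(160.1) = 160.1
Total out = 413.5 lbmol/h; y_A = 160.1 / 413.5 = 0.3873.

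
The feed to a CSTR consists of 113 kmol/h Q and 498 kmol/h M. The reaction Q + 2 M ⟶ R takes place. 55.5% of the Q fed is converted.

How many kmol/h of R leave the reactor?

62.7 kmol/h

Q reacted = 0.555 × 113 = 62.72 kmol/h; ν_Q = −1, so ξ = 62.72/1 = 62.72 kmol/h.
Outlet amounts (n = n₀ + ν ξ):
  Q: 113 − 1(62.72) = 50.28
  M: 498 − 2(62.72) = 372.6
  R: 0 + 1(62.72) = 62.72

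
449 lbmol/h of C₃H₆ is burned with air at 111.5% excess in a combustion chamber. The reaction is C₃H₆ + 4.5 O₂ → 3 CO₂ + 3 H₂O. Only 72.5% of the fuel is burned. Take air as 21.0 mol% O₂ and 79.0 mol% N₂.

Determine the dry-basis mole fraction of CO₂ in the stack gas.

Stoichiometric O₂ = 4.5 × 449 = 2020 lbmol/h; O₂ fed = 2020 × 2.115 = 4273 lbmol/h.
N₂ fed = 4273 × 79/21 = 16080 lbmol/h.
Fuel reacted = 0.725 × 449 → ξ = 325.5 lbmol/h.
Outlet (n = n₀ + ν ξ):
  C₃H₆: 449 − 1(325.5) = 123.5
  O₂: 4273 − 4.5(325.5) = 2808
  N₂: 16080 (inert)
  CO₂: 0 + 3(325.5) = 976.6
  H₂O: 0 + 3(325.5) = 976.6
Dry total = 19980 lbmol/h; y_CO₂ (dry) = 976.6 / 19980 = 0.04887.

0.0489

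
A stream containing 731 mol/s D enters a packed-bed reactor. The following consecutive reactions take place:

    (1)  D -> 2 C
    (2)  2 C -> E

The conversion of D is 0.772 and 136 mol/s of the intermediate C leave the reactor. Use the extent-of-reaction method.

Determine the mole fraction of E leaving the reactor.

0.621

Conversion of D: D consumed = 1ξ₁ = 0.772 × 731 → ξ₁ = 564.3 mol/s.
C balance: n_C = 0 + 2ξ₁ − 2ξ₂ = 136 → ξ₂ = (2·564.3 − 136)/2 = 496.3 mol/s.
Outlet amounts (n = n₀ + Σ ν·ξ):
  D: 731 − 1(564.3) = 166.7
  C: 0 + 2(564.3) − 2(496.3) = 136
  E: 0 + 1(496.3) = 496.3
Total out = 799 mol/s; y_E = 496.3 / 799 = 0.6212.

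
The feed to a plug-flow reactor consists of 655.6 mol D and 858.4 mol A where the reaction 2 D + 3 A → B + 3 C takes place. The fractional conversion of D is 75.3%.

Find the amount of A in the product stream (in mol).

D reacted = 0.753 × 655.6 = 493.7 mol; ν_D = −2, so ξ = 493.7/2 = 246.8 mol.
Outlet amounts (n = n₀ + ν ξ):
  D: 655.6 − 2(246.8) = 161.9
  A: 858.4 − 3(246.8) = 117.9
  B: 0 + 1(246.8) = 246.8
  C: 0 + 3(246.8) = 740.5

118 mol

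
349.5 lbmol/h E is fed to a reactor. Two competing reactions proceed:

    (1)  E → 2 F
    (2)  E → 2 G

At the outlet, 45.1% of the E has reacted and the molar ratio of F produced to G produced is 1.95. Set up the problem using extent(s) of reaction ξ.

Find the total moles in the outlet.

507 lbmol/h

Conversion of E: E consumed = 0.451 × 349.5 = 157.6 lbmol/h = 1ξ₁ + 1ξ₂.
Selectivity: 2ξ₁ / (2ξ₂) = 1.95 → ξ₁ = 1.95 ξ₂.
Substitute: (1·1.95 + 1) ξ₂ = 157.6 → ξ₂ = 53.43 lbmol/h, ξ₁ = 104.2 lbmol/h.
Outlet amounts (n = n₀ + Σ ν·ξ):
  E: 349.5 − 1(104.2) − 1(53.43) = 191.9
  F: 0 + 2(104.2) = 208.4
  G: 0 + 2(53.43) = 106.9
Total out = 191.9 + 208.4 + 106.9 = 507.1 lbmol/h.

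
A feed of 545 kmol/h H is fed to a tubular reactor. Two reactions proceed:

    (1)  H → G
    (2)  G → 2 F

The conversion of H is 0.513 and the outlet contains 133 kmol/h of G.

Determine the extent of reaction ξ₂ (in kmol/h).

Conversion of H: H consumed = 1ξ₁ = 0.513 × 545 → ξ₁ = 279.6 kmol/h.
G balance: n_G = 0 + 1ξ₁ − 1ξ₂ = 133 → ξ₂ = (1·279.6 − 133)/1 = 146.6 kmol/h.
Outlet amounts (n = n₀ + Σ ν·ξ):
  H: 545 − 1(279.6) = 265.4
  G: 0 + 1(279.6) − 1(146.6) = 133
  F: 0 + 2(146.6) = 293.2

ξ₂ = 147 kmol/h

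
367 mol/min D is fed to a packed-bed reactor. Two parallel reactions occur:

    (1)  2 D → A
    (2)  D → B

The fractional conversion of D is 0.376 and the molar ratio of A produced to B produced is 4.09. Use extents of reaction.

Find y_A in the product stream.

Conversion of D: D consumed = 0.376 × 367 = 138 mol/min = 2ξ₁ + 1ξ₂.
Selectivity: 1ξ₁ / (1ξ₂) = 4.09 → ξ₁ = 4.09 ξ₂.
Substitute: (2·4.09 + 1) ξ₂ = 138 → ξ₂ = 15.03 mol/min, ξ₁ = 61.48 mol/min.
Outlet amounts (n = n₀ + Σ ν·ξ):
  D: 367 − 2(61.48) − 1(15.03) = 229
  A: 0 + 1(61.48) = 61.48
  B: 0 + 1(15.03) = 15.03
Total out = 305.5 mol/min; y_A = 61.48 / 305.5 = 0.2012.

0.201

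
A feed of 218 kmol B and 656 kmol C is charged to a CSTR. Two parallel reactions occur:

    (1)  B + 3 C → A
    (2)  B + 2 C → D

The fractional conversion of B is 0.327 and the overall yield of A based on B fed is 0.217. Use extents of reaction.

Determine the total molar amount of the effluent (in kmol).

Yield of A: 1ξ₁ / 218 = 0.217 → ξ₁ = 47.31 kmol.
Conversion of B: 1ξ₁ + 1ξ₂ = 0.327 × 218 = 71.29 → ξ₂ = 23.98 kmol.
Outlet amounts (n = n₀ + Σ ν·ξ):
  B: 218 − 1(47.31) − 1(23.98) = 146.7
  C: 656 − 3(47.31) − 2(23.98) = 466.1
  A: 0 + 1(47.31) = 47.31
  D: 0 + 1(23.98) = 23.98
Total out = 146.7 + 466.1 + 47.31 + 23.98 = 684.1 kmol.

684 kmol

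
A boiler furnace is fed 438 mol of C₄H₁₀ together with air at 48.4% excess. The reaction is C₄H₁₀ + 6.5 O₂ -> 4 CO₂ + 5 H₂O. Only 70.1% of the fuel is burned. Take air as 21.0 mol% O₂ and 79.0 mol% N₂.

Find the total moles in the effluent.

21000 mol

Stoichiometric O₂ = 6.5 × 438 = 2847 mol; O₂ fed = 2847 × 1.484 = 4225 mol.
N₂ fed = 4225 × 79/21 = 15890 mol.
Fuel reacted = 0.701 × 438 → ξ = 307 mol.
Outlet (n = n₀ + ν ξ):
  C₄H₁₀: 438 − 1(307) = 131
  O₂: 4225 − 6.5(307) = 2229
  N₂: 15890 (inert)
  CO₂: 0 + 4(307) = 1228
  H₂O: 0 + 5(307) = 1535
Total out = 131 + 2229 + 15890 + 1228 + 1535 = 21020 mol.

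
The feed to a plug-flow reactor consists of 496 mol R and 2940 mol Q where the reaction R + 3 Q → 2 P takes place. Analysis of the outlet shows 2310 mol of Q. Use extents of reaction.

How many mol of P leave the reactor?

420 mol

For Q: n = n₀ − 3ξ → 2310 = 2940 − 3ξ, giving ξ = 210 mol.
Outlet amounts (n = n₀ + ν ξ):
  R: 496 − 1(210) = 286
  Q: 2940 − 3(210) = 2310
  P: 0 + 2(210) = 420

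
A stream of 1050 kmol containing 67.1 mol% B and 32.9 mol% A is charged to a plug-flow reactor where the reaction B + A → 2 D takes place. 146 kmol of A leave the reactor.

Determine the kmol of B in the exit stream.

505 kmol

For A: n = n₀ − 1ξ → 146 = 345.4 − 1ξ, giving ξ = 199.4 kmol.
Outlet amounts (n = n₀ + ν ξ):
  B: 704.5 − 1(199.4) = 505.1
  A: 345.4 − 1(199.4) = 146
  D: 0 + 2(199.4) = 398.9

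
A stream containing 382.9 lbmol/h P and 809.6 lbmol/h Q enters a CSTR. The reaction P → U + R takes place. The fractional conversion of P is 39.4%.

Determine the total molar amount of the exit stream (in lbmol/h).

P reacted = 0.394 × 382.9 = 150.9 lbmol/h; ν_P = −1, so ξ = 150.9/1 = 150.9 lbmol/h.
Outlet amounts (n = n₀ + ν ξ):
  P: 382.9 − 1(150.9) = 232
  U: 0 + 1(150.9) = 150.9
  R: 0 + 1(150.9) = 150.9
  Q: 809.6 (inert)
Total out = 232 + 150.9 + 150.9 + 809.6 = 1343 lbmol/h.

1340 lbmol/h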